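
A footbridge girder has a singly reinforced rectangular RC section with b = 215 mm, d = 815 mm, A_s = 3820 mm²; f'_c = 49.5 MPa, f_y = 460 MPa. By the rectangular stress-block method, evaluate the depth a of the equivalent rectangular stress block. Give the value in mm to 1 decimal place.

T = A_s f_y = 3820 × 460 = 1757200 N = 1757.2 kN.
Setting C = 0.85 f'_c a b equal to T: a = 1757200/(0.85 × 49.5 × 215) = 194.2 mm.

a ≈ 194.2 mm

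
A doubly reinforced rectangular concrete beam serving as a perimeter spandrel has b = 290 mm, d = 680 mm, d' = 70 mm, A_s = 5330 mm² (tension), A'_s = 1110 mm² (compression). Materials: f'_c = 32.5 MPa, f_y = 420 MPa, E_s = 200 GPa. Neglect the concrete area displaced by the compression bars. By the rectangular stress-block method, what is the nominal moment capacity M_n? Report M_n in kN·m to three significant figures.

Assume both tension and compression steel yield.
Net tension couple steel: A_s − A'_s = 4220 mm².
a = (A_s − A'_s) f_y / (0.85 f'_c b) = 1772400/(0.85 × 32.5 × 290) = 221.24 mm.
c = a/β₁ = 221.24/0.818 = 270.46 mm; ε'_s = 0.003(c − d')/c = 0.0022 ≥ f_y/E_s = 0.0021, so compression steel does yield.
M_n = (A_s − A'_s) f_y (d − a/2) + A'_s f_y (d − d') = [1772400 × (680 − 110.62) + 466200 × (680 − 70)] × 10⁻⁶ = 1009.17 + 284.38 = 1293.55 kN·m.

M_n ≈ 1290 kN·m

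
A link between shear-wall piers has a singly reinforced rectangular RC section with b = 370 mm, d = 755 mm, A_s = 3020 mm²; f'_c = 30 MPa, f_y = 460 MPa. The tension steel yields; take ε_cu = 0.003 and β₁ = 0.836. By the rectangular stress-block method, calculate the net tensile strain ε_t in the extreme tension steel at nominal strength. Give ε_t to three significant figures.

ε_t ≈ 0.00986

a = A_s f_y/(0.85 f'_c b) = 147.24 mm.
β₁ = 0.836, so c = a/β₁ = 147.24/0.836 = 176.12 mm.
From the linear strain diagram with ε_cu = 0.003: ε_t = 0.003 (d − c)/c = 0.003 × (755 − 176.12)/176.12 = 0.00986.
Since ε_t ≥ 0.005, the section is tension-controlled.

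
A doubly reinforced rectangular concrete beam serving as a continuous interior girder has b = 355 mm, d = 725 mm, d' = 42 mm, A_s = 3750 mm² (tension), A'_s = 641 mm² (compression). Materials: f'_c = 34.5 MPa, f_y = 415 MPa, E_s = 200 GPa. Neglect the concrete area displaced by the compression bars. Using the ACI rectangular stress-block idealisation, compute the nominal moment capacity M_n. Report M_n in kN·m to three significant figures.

Assume both tension and compression steel yield.
Net tension couple steel: A_s − A'_s = 3109 mm².
a = (A_s − A'_s) f_y / (0.85 f'_c b) = 1290235/(0.85 × 34.5 × 355) = 123.94 mm.
c = a/β₁ = 123.94/0.804 = 154.15 mm; ε'_s = 0.003(c − d')/c = 0.0022 ≥ f_y/E_s = 0.0021, so compression steel does yield.
M_n = (A_s − A'_s) f_y (d − a/2) + A'_s f_y (d − d') = [1290235 × (725 − 61.97) + 266015 × (725 − 42)] × 10⁻⁶ = 855.46 + 181.69 = 1037.15 kN·m.

M_n ≈ 1040 kN·m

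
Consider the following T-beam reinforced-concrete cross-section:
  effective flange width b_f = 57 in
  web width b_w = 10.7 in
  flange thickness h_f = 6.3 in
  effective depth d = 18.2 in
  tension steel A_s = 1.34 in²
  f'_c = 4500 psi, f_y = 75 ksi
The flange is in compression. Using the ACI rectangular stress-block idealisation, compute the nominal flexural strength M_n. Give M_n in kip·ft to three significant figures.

Tension: T = A_s f_y = 1.34 × 75 = 100.5 kips.
Try a within the flange: a = T/(0.85 f'_c b_f) = 100.5/(0.85 × 4.5 × 57) = 0.461 in.
Since a = 0.461 ≤ h_f = 6.3 in, the stress block lies entirely in the flange; analyse as a rectangular beam of width b_f.
M_n = T(d − a/2) = 100.5 × (18.2 − 0.2305) = 1805.9 kip·in.
M_n = 1805.9/12 = 150.49 kip·ft.

M_n ≈ 150 kip·ft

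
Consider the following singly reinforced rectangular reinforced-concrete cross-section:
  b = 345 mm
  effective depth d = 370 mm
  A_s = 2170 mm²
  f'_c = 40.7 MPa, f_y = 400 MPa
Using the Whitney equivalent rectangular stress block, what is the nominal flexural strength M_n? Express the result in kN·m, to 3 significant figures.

M_n ≈ 290 kN·m

T = A_s f_y = 2170 × 400 = 868000 N = 868 kN.
From C = T: a = T/(0.85 f'_c b) = 868000/(0.85 × 40.7 × 345) = 72.73 mm.
M_n = T(d − a/2) = 868 kN × (370 − 36.365) mm = 289.60 kN·m.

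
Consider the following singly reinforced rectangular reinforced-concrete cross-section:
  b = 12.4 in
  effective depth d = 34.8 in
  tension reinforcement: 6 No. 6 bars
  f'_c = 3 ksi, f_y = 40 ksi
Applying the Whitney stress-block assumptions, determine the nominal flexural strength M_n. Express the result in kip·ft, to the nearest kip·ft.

M_n ≈ 292 kip·ft

A_s = 6 × 0.44 = 2.64 in².
T = A_s f_y = 2.64 × 40 = 105.6 kips.
a = T/(0.85 f'_c b) = 105.6/(0.85 × 3 × 12.4) = 3.340 in.
M_n = T(d − a/2) = 105.6 × (34.8 − 1.67) = 3498.5 kip·in = 3498.5/12 = 291.54 kip·ft.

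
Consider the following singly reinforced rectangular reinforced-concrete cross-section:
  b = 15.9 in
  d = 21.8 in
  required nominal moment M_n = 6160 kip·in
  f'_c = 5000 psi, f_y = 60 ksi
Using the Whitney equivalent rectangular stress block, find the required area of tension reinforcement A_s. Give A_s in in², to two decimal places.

A_s ≈ 5.28 in²

From M_n = 0.85 f'_c a b (d − a/2):
a = d − √(d² − 2M_n/(0.85 f'_c b)) = 21.8 − √(21.8² − 2 × 6160/(0.85 × 5 × 15.9)) = 4.685 in.
A_s = 0.85 f'_c a b / f_y = 0.85 × 5 × 4.685 × 15.9 / 60 = 5.276 in².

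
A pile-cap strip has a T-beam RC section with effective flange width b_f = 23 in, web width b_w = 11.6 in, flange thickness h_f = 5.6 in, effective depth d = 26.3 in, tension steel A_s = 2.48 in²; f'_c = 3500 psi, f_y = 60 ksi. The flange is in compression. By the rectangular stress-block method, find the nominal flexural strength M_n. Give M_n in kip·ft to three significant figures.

Tension: T = A_s f_y = 2.48 × 60 = 148.8 kips.
Try a within the flange: a = T/(0.85 f'_c b_f) = 148.8/(0.85 × 3.5 × 23) = 2.175 in.
Since a = 2.175 ≤ h_f = 5.6 in, the stress block lies entirely in the flange; analyse as a rectangular beam of width b_f.
M_n = T(d − a/2) = 148.8 × (26.3 − 1.0875) = 3751.6 kip·in.
M_n = 3751.6/12 = 312.63 kip·ft.

M_n ≈ 313 kip·ft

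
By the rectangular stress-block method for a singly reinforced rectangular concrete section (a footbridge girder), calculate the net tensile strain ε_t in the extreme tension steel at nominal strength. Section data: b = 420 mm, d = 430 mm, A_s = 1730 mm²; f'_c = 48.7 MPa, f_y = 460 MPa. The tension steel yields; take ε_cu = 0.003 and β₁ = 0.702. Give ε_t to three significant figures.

a = A_s f_y/(0.85 f'_c b) = 45.77 mm.
β₁ = 0.702, so c = a/β₁ = 45.77/0.702 = 65.20 mm.
From the linear strain diagram with ε_cu = 0.003: ε_t = 0.003 (d − c)/c = 0.003 × (430 − 65.20)/65.20 = 0.0168.
Since ε_t ≥ 0.005, the section is tension-controlled.

ε_t ≈ 0.0168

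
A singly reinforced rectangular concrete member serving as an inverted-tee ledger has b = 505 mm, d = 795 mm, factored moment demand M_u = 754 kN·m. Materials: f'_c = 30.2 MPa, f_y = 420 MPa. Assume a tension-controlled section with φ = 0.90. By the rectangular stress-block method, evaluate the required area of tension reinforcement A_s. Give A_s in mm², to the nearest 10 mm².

A_s ≈ 2650 mm²

M_n = M_u/φ = 754/0.90 = 837.778 kN·m.
With M_n = 0.85 f'_c a b (d − a/2), solve the quadratic for a:
a = d − √(d² − 2M_n/(0.85 f'_c b)) = 795 − √(795² − 2 × 837.778×10⁶/(0.85 × 30.2 × 505)) = 85.94 mm.
A_s = 0.85 f'_c a b / f_y = 0.85 × 30.2 × 85.94 × 505 / 420 = 2652.5 mm².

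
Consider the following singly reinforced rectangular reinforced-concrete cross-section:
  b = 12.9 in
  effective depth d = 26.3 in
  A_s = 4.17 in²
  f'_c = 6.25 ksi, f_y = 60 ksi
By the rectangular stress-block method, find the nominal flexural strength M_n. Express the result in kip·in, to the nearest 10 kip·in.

M_n ≈ 6120 kip·in

T = A_s f_y = 4.17 × 60 = 250.2 kips.
a = T/(0.85 f'_c b) = 250.2/(0.85 × 6.25 × 12.9) = 3.651 in.
M_n = T(d − a/2) = 250.2 × (26.3 − 1.8255) = 6123.5 kip·in.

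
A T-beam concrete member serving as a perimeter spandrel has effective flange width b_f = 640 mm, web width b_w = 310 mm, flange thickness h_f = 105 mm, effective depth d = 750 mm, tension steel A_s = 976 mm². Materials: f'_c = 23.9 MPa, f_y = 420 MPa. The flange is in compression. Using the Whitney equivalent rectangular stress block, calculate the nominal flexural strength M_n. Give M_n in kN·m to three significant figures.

M_n ≈ 301 kN·m

Tension: T = A_s f_y = 976 × 420 = 409920 N.
Try a within the flange: a = T/(0.85 f'_c b_f) = 409920/(0.85 × 23.9 × 640) = 31.53 mm.
Since a = 31.53 ≤ h_f = 105 mm, the stress block lies entirely in the flange; analyse as a rectangular beam of width b_f.
M_n = T(d − a/2) = 409920 × (750 − 15.765) = 300.98 × 10⁶ N·mm.
M_n = 300.98 kN·m.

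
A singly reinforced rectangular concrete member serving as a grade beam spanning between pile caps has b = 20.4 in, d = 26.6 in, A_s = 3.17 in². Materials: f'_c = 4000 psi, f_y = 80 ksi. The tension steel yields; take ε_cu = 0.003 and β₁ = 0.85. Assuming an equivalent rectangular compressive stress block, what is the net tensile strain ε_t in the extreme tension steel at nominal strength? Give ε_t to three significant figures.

ε_t ≈ 0.0156

a = A_s f_y/(0.85 f'_c b) = 3.656 in.
β₁ = 0.85, so c = a/β₁ = 3.656/0.85 = 4.301 in.
From the linear strain diagram with ε_cu = 0.003: ε_t = 0.003 (d − c)/c = 0.003 × (26.6 − 4.301)/4.301 = 0.0156.
Since ε_t ≥ 0.005, the section is tension-controlled.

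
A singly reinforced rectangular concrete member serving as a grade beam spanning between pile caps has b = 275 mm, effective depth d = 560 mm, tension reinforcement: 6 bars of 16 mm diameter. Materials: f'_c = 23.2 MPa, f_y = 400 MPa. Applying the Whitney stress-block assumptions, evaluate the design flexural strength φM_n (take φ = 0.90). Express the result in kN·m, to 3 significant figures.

φM_n ≈ 224 kN·m

A_s = 6 × 201 = 1206 mm².
T = A_s f_y = 1206 × 400 = 482400 N = 482.4 kN.
From C = T: a = T/(0.85 f'_c b) = 482400/(0.85 × 23.2 × 275) = 88.95 mm.
M_n = T(d − a/2) = 482.4 kN × (560 − 44.475) mm = 248.69 kN·m.
φM_n = 0.90 × 248.69 = 223.82 kN·m.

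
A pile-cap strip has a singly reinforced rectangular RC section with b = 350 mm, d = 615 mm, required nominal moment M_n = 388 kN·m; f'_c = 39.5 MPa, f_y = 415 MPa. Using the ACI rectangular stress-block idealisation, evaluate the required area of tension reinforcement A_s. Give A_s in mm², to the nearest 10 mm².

With M_n = 0.85 f'_c a b (d − a/2), solve the quadratic for a:
a = d − √(d² − 2M_n/(0.85 f'_c b)) = 615 − √(615² − 2 × 388×10⁶/(0.85 × 39.5 × 350)) = 56.26 mm.
A_s = 0.85 f'_c a b / f_y = 0.85 × 39.5 × 56.26 × 350 / 415 = 1593.1 mm².

A_s ≈ 1590 mm²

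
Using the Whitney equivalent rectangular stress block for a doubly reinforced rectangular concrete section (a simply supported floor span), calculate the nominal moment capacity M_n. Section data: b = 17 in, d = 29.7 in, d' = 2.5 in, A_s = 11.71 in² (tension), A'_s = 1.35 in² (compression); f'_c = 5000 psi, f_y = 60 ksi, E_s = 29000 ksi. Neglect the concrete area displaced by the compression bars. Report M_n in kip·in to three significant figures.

M_n ≈ 18000 kip·in

Assume both steels yield.
a = (A_s − A'_s) f_y/(0.85 f'_c b) = (11.71 − 1.35) × 60/(0.85 × 5 × 17) = 8.603 in.
c = a/β₁ = 8.603/0.8 = 10.754 in; ε'_s = 0.003(c − d')/c = 0.0023 ≥ ε_y = 0.0021, so the compression steel yields.
M_n = (A_s − A'_s) f_y (d − a/2) + A'_s f_y (d − d') = 621.6 × (29.7 − 4.3015) + 81 × (29.7 − 2.5) = 15787.7 + 2203.2 = 17990.9 kip·in.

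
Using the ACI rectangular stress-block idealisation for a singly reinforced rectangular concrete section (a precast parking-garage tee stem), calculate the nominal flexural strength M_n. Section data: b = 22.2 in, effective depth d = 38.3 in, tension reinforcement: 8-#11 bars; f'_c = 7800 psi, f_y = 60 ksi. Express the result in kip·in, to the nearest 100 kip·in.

A_s = 8 × 1.56 = 12.48 in².
T = A_s f_y = 12.48 × 60 = 748.8 kips.
a = T/(0.85 f'_c b) = 748.8/(0.85 × 7.8 × 22.2) = 5.087 in.
M_n = T(d − a/2) = 748.8 × (38.3 − 2.5435) = 26774.5 kip·in.

M_n ≈ 26800 kip·in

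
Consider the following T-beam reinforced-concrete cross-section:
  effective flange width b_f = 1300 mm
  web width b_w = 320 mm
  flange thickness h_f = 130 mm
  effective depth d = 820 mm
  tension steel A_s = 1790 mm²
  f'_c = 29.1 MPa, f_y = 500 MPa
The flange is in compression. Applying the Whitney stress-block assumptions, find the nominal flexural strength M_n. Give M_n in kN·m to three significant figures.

M_n ≈ 721 kN·m

Tension: T = A_s f_y = 1790 × 500 = 895000 N.
Try a within the flange: a = T/(0.85 f'_c b_f) = 895000/(0.85 × 29.1 × 1300) = 27.83 mm.
Since a = 27.83 ≤ h_f = 130 mm, the stress block lies entirely in the flange; analyse as a rectangular beam of width b_f.
M_n = T(d − a/2) = 895000 × (820 − 13.915) = 721.45 × 10⁶ N·mm.
M_n = 721.45 kN·m.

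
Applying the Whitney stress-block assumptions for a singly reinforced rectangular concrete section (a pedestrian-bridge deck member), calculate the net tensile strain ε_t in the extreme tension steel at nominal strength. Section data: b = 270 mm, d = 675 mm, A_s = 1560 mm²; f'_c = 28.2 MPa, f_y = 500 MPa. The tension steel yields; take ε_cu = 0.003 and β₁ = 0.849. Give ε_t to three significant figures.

ε_t ≈ 0.0113

a = A_s f_y/(0.85 f'_c b) = 120.52 mm.
β₁ = 0.849, so c = a/β₁ = 120.52/0.849 = 141.96 mm.
From the linear strain diagram with ε_cu = 0.003: ε_t = 0.003 (d − c)/c = 0.003 × (675 − 141.96)/141.96 = 0.0113.
Since ε_t ≥ 0.005, the section is tension-controlled.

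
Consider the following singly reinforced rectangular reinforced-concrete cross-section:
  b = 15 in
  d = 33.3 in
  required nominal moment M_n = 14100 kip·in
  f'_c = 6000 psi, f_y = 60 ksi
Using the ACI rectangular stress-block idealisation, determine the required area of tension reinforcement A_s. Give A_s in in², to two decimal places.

A_s ≈ 7.77 in²

From M_n = 0.85 f'_c a b (d − a/2):
a = d − √(d² − 2M_n/(0.85 f'_c b)) = 33.3 − √(33.3² − 2 × 14100/(0.85 × 6 × 15)) = 6.092 in.
A_s = 0.85 f'_c a b / f_y = 0.85 × 6 × 6.092 × 15 / 60 = 7.767 in².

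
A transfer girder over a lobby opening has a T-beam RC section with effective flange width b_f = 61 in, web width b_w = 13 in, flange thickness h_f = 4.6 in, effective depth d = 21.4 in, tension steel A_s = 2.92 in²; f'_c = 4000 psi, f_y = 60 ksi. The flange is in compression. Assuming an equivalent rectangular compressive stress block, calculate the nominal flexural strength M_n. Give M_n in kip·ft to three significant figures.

M_n ≈ 306 kip·ft

Tension: T = A_s f_y = 2.92 × 60 = 175.2 kips.
Try a within the flange: a = T/(0.85 f'_c b_f) = 175.2/(0.85 × 4 × 61) = 0.845 in.
Since a = 0.845 ≤ h_f = 4.6 in, the stress block lies entirely in the flange; analyse as a rectangular beam of width b_f.
M_n = T(d − a/2) = 175.2 × (21.4 − 0.4225) = 3675.3 kip·in.
M_n = 3675.3/12 = 306.28 kip·ft.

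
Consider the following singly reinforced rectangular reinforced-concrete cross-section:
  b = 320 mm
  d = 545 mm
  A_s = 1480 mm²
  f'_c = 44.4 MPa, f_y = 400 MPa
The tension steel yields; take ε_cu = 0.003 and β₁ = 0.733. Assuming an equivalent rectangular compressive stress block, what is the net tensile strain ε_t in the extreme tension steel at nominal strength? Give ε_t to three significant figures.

ε_t ≈ 0.0214

a = A_s f_y/(0.85 f'_c b) = 49.02 mm.
β₁ = 0.733, so c = a/β₁ = 49.02/0.733 = 66.88 mm.
From the linear strain diagram with ε_cu = 0.003: ε_t = 0.003 (d − c)/c = 0.003 × (545 − 66.88)/66.88 = 0.0214.
Since ε_t ≥ 0.005, the section is tension-controlled.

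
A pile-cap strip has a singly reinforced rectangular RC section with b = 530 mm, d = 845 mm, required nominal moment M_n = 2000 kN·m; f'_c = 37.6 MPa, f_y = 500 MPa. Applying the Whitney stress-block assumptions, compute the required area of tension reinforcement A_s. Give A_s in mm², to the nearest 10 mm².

With M_n = 0.85 f'_c a b (d − a/2), solve the quadratic for a:
a = d − √(d² − 2M_n/(0.85 f'_c b)) = 845 − √(845² − 2 × 2000×10⁶/(0.85 × 37.6 × 530)) = 153.71 mm.
A_s = 0.85 f'_c a b / f_y = 0.85 × 37.6 × 153.71 × 530 / 500 = 5207.3 mm².

A_s ≈ 5210 mm²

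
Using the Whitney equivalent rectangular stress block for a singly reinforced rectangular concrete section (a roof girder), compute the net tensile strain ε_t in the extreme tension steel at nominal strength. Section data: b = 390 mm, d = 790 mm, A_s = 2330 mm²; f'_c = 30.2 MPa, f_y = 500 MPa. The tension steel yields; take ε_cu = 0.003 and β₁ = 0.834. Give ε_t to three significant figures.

a = A_s f_y/(0.85 f'_c b) = 116.37 mm.
β₁ = 0.834, so c = a/β₁ = 116.37/0.834 = 139.53 mm.
From the linear strain diagram with ε_cu = 0.003: ε_t = 0.003 (d − c)/c = 0.003 × (790 − 139.53)/139.53 = 0.0140.
Since ε_t ≥ 0.005, the section is tension-controlled.

ε_t ≈ 0.0140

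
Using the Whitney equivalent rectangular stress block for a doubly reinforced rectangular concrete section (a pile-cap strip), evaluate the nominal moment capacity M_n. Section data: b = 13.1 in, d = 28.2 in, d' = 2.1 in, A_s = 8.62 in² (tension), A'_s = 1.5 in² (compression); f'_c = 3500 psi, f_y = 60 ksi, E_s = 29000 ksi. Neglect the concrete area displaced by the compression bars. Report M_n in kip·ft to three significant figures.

Assume both steels yield.
a = (A_s − A'_s) f_y/(0.85 f'_c b) = (8.62 − 1.5) × 60/(0.85 × 3.5 × 13.1) = 10.962 in.
c = a/β₁ = 10.962/0.85 = 12.896 in; ε'_s = 0.003(c − d')/c = 0.0025 ≥ ε_y = 0.0021, so the compression steel yields.
M_n = (A_s − A'_s) f_y (d − a/2) + A'_s f_y (d − d') = 427.2 × (28.2 − 5.481) + 90 × (28.2 − 2.1) = 9705.6 + 2349.0 = 12054.6 kip·in = 12054.6/12 = 1004.55 kip·ft.

M_n ≈ 1000 kip·ft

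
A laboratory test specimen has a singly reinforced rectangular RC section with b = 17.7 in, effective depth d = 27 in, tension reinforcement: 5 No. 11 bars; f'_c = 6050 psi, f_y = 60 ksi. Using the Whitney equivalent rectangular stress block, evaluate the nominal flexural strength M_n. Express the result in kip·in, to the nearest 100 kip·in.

M_n ≈ 11400 kip·in

A_s = 5 × 1.56 = 7.8 in².
T = A_s f_y = 7.8 × 60 = 468 kips.
a = T/(0.85 f'_c b) = 468/(0.85 × 6.05 × 17.7) = 5.142 in.
M_n = T(d − a/2) = 468 × (27 − 2.571) = 11432.8 kip·in.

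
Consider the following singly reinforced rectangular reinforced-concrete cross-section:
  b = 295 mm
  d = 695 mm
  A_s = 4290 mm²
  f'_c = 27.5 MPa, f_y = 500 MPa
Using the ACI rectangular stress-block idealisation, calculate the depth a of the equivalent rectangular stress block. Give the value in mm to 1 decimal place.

T = A_s f_y = 4290 × 500 = 2145000 N = 2145 kN.
Setting C = 0.85 f'_c a b equal to T: a = 2145000/(0.85 × 27.5 × 295) = 311.1 mm.

a ≈ 311.1 mm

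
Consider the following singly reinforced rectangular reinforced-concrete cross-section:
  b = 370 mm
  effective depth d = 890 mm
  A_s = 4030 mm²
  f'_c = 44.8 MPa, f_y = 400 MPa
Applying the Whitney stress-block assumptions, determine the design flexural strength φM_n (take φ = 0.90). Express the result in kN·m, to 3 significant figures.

T = A_s f_y = 4030 × 400 = 1612000 N = 1612 kN.
From C = T: a = T/(0.85 f'_c b) = 1612000/(0.85 × 44.8 × 370) = 114.41 mm.
M_n = T(d − a/2) = 1612 kN × (890 − 57.205) mm = 1342.47 kN·m.
φM_n = 0.90 × 1342.47 = 1208.22 kN·m.

φM_n ≈ 1210 kN·m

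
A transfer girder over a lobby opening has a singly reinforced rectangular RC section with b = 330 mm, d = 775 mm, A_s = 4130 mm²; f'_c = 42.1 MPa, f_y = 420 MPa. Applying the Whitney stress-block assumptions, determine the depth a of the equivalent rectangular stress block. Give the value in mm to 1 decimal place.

T = A_s f_y = 4130 × 420 = 1734600 N = 1734.6 kN.
Setting C = 0.85 f'_c a b equal to T: a = 1734600/(0.85 × 42.1 × 330) = 146.9 mm.

a ≈ 146.9 mm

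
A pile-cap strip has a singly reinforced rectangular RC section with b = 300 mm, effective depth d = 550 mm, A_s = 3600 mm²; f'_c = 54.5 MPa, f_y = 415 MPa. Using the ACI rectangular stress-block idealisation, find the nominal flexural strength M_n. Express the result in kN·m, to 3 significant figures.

M_n ≈ 741 kN·m

T = A_s f_y = 3600 × 415 = 1494000 N = 1494 kN.
From C = T: a = T/(0.85 f'_c b) = 1494000/(0.85 × 54.5 × 300) = 107.50 mm.
M_n = T(d − a/2) = 1494 kN × (550 − 53.75) mm = 741.40 kN·m.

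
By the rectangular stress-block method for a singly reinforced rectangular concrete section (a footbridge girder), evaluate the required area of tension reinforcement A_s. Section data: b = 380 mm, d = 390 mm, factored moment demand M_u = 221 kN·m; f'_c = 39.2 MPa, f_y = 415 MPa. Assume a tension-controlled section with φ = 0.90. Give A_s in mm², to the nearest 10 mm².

M_n = M_u/φ = 221/0.90 = 245.556 kN·m.
With M_n = 0.85 f'_c a b (d − a/2), solve the quadratic for a:
a = d − √(d² − 2M_n/(0.85 f'_c b)) = 390 − √(390² − 2 × 245.556×10⁶/(0.85 × 39.2 × 380)) = 53.38 mm.
A_s = 0.85 f'_c a b / f_y = 0.85 × 39.2 × 53.38 × 380 / 415 = 1628.6 mm².

A_s ≈ 1630 mm²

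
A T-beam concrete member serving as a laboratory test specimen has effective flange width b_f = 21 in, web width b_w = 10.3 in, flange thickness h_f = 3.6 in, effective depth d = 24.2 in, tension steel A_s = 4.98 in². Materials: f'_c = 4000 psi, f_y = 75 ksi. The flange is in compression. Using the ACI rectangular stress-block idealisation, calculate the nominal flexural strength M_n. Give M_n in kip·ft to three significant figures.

Tension: T = A_s f_y = 4.98 × 75 = 373.5 kips.
Try a within the flange: a = T/(0.85 f'_c b_f) = 373.5/(0.85 × 4 × 21) = 5.231 in.
a = 5.231 > h_f = 3.6 in: the block extends into the web. Split into flange-overhang and web parts.
C_f = 0.85 f'_c (b_f − b_w) h_f = 0.85 × 4 × (21 − 10.3) × 3.6 = 131.0 kips.
Remaining web compression depth: a_w = (T − C_f)/(0.85 f'_c b_w) = (373.5 − 131.0)/(0.85 × 4 × 10.3) = 6.925 in.
M_n = C_f(d − h_f/2) + (T − C_f)(d − a_w/2) = 131.0 × (24.2 − 1.8) + 242.5 × (24.2 − 3.4625) = 2934.4 + 5028.8 = 7963.2 kip·in.
M_n = 7963.2/12 = 663.60 kip·ft.

M_n ≈ 664 kip·ft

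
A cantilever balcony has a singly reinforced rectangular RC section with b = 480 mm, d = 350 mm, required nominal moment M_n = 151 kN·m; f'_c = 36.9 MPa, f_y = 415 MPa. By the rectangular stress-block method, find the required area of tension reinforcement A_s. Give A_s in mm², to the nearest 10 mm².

A_s ≈ 1090 mm²

With M_n = 0.85 f'_c a b (d − a/2), solve the quadratic for a:
a = d − √(d² − 2M_n/(0.85 f'_c b)) = 350 − √(350² − 2 × 151×10⁶/(0.85 × 36.9 × 480)) = 29.94 mm.
A_s = 0.85 f'_c a b / f_y = 0.85 × 36.9 × 29.94 × 480 / 415 = 1086.2 mm².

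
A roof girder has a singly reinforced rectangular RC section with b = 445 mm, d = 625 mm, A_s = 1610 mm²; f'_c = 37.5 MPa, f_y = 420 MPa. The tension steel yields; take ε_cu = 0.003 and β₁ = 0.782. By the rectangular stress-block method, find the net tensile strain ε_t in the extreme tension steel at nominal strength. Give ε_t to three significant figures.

a = A_s f_y/(0.85 f'_c b) = 47.67 mm.
β₁ = 0.782, so c = a/β₁ = 47.67/0.782 = 60.96 mm.
From the linear strain diagram with ε_cu = 0.003: ε_t = 0.003 (d − c)/c = 0.003 × (625 − 60.96)/60.96 = 0.0278.
Since ε_t ≥ 0.005, the section is tension-controlled.

ε_t ≈ 0.0278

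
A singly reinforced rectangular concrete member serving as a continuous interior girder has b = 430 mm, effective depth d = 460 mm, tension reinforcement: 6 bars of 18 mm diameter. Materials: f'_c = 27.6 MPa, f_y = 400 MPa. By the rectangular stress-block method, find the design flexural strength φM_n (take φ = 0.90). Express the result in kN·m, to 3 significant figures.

φM_n ≈ 236 kN·m

A_s = 6 × 254 = 1524 mm².
T = A_s f_y = 1524 × 400 = 609600 N = 609.6 kN.
From C = T: a = T/(0.85 f'_c b) = 609600/(0.85 × 27.6 × 430) = 60.43 mm.
M_n = T(d − a/2) = 609.6 kN × (460 − 30.215) mm = 262.00 kN·m.
φM_n = 0.90 × 262.00 = 235.80 kN·m.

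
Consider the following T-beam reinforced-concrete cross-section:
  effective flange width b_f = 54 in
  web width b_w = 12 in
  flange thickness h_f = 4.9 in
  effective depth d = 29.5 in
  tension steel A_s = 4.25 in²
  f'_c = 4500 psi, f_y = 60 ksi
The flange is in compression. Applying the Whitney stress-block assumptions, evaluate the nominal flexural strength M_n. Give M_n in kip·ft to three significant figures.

M_n ≈ 614 kip·ft

Tension: T = A_s f_y = 4.25 × 60 = 255 kips.
Try a within the flange: a = T/(0.85 f'_c b_f) = 255/(0.85 × 4.5 × 54) = 1.235 in.
Since a = 1.235 ≤ h_f = 4.9 in, the stress block lies entirely in the flange; analyse as a rectangular beam of width b_f.
M_n = T(d − a/2) = 255 × (29.5 − 0.6175) = 7365.0 kip·in.
M_n = 7365.0/12 = 613.75 kip·ft.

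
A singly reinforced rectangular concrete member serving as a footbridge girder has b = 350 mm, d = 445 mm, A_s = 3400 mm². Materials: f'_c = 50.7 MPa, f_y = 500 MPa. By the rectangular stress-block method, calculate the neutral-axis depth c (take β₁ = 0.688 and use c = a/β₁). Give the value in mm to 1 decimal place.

T = A_s f_y = 3400 × 500 = 1700000 N = 1700 kN.
Setting C = 0.85 f'_c a b equal to T: a = 1700000/(0.85 × 50.7 × 350) = 112.708 mm.
With β₁ = 0.688, c = a/β₁ = 112.708/0.688 = 163.8 mm.

c ≈ 163.8 mm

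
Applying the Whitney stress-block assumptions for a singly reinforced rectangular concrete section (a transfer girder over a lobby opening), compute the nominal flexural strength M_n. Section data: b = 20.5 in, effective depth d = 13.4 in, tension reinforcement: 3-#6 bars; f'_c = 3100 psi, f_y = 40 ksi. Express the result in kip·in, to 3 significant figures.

M_n ≈ 682 kip·in

A_s = 3 × 0.44 = 1.32 in².
T = A_s f_y = 1.32 × 40 = 52.8 kips.
a = T/(0.85 f'_c b) = 52.8/(0.85 × 3.1 × 20.5) = 0.977 in.
M_n = T(d − a/2) = 52.8 × (13.4 − 0.4885) = 681.7 kip·in.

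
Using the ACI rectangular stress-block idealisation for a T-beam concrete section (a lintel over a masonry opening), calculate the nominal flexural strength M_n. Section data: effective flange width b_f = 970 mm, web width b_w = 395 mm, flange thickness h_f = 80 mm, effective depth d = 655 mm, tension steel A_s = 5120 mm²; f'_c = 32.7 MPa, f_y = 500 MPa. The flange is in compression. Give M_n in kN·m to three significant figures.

M_n ≈ 1550 kN·m

Tension: T = A_s f_y = 5120 × 500 = 2560000 N.
Try a within the flange: a = T/(0.85 f'_c b_f) = 2560000/(0.85 × 32.7 × 970) = 94.95 mm.
a = 94.95 > h_f = 80 mm: the block extends into the web. Split into flange-overhang and web parts.
C_f = 0.85 f'_c (b_f − b_w) h_f = 0.85 × 32.7 × (970 − 395) × 80 = 1278570 N.
Remaining web compression depth: a_w = (T − C_f)/(0.85 f'_c b_w) = (2560000 − 1278570)/(0.85 × 32.7 × 395) = 116.72 mm.
M_n = C_f(d − h_f/2) + (T − C_f)(d − a_w/2) = 1278570 × (655 − 40) + 1281430 × (655 − 58.36) = 786.32 + 764.55 = 1550.87 × 10⁶ N·mm.
M_n = 1550.87 kN·m.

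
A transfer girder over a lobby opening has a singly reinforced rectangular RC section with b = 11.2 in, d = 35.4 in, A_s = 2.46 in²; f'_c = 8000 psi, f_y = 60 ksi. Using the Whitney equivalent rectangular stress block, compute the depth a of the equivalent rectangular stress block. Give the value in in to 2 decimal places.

T = A_s f_y = 2.46 × 60 = 147.6 kips.
a = T/(0.85 f'_c b) = 147.6/(0.85 × 8 × 11.2) = 1.94 in.

a ≈ 1.94 in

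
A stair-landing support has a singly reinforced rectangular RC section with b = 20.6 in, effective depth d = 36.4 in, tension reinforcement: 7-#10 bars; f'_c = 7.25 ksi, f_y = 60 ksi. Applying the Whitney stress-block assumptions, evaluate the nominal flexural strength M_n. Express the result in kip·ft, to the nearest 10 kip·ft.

M_n ≈ 1520 kip·ft

A_s = 7 × 1.27 = 8.89 in².
T = A_s f_y = 8.89 × 60 = 533.4 kips.
a = T/(0.85 f'_c b) = 533.4/(0.85 × 7.25 × 20.6) = 4.202 in.
M_n = T(d − a/2) = 533.4 × (36.4 − 2.101) = 18295.1 kip·in = 18295.1/12 = 1524.59 kip·ft.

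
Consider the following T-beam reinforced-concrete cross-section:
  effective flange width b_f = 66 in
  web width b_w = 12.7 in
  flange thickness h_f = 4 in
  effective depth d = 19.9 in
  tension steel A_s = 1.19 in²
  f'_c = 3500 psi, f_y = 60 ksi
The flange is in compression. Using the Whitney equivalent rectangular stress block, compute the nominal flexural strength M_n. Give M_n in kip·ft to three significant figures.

Tension: T = A_s f_y = 1.19 × 60 = 71.4 kips.
Try a within the flange: a = T/(0.85 f'_c b_f) = 71.4/(0.85 × 3.5 × 66) = 0.364 in.
Since a = 0.364 ≤ h_f = 4 in, the stress block lies entirely in the flange; analyse as a rectangular beam of width b_f.
M_n = T(d − a/2) = 71.4 × (19.9 − 0.182) = 1407.9 kip·in.
M_n = 1407.9/12 = 117.33 kip·ft.

M_n ≈ 117 kip·ft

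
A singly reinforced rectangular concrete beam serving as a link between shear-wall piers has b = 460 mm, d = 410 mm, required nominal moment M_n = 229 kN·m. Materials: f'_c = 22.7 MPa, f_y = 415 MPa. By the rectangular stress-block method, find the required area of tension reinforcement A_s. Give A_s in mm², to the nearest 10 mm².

A_s ≈ 1470 mm²

With M_n = 0.85 f'_c a b (d − a/2), solve the quadratic for a:
a = d − √(d² − 2M_n/(0.85 f'_c b)) = 410 − √(410² − 2 × 229×10⁶/(0.85 × 22.7 × 460)) = 68.68 mm.
A_s = 0.85 f'_c a b / f_y = 0.85 × 22.7 × 68.68 × 460 / 415 = 1468.9 mm².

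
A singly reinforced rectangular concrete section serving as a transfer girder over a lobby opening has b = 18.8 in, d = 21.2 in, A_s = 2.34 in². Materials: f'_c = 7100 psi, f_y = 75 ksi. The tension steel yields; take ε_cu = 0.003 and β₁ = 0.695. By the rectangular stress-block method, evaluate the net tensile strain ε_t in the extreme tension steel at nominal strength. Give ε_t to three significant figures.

ε_t ≈ 0.0256

a = A_s f_y/(0.85 f'_c b) = 1.547 in.
β₁ = 0.695, so c = a/β₁ = 1.547/0.695 = 2.226 in.
From the linear strain diagram with ε_cu = 0.003: ε_t = 0.003 (d − c)/c = 0.003 × (21.2 − 2.226)/2.226 = 0.0256.
Since ε_t ≥ 0.005, the section is tension-controlled.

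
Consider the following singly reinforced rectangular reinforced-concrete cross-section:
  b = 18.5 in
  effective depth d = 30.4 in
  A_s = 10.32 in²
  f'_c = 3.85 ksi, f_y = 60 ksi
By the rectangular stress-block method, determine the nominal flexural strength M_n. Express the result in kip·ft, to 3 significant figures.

M_n ≈ 1300 kip·ft

T = A_s f_y = 10.32 × 60 = 619.2 kips.
a = T/(0.85 f'_c b) = 619.2/(0.85 × 3.85 × 18.5) = 10.228 in.
M_n = T(d − a/2) = 619.2 × (30.4 − 5.114) = 15657.1 kip·in = 15657.1/12 = 1304.76 kip·ft.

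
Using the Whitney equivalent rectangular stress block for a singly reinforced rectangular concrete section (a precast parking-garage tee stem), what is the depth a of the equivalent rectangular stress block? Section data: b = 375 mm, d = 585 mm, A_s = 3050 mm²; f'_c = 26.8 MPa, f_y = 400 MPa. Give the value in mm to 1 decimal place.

T = A_s f_y = 3050 × 400 = 1220000 N = 1220 kN.
Setting C = 0.85 f'_c a b equal to T: a = 1220000/(0.85 × 26.8 × 375) = 142.8 mm.

a ≈ 142.8 mm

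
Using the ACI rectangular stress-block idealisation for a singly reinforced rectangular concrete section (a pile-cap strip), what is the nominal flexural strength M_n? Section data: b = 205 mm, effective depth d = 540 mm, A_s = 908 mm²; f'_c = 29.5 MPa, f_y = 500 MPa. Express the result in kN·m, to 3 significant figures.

T = A_s f_y = 908 × 500 = 454000 N = 454 kN.
From C = T: a = T/(0.85 f'_c b) = 454000/(0.85 × 29.5 × 205) = 88.32 mm.
M_n = T(d − a/2) = 454 kN × (540 − 44.16) mm = 225.11 kN·m.

M_n ≈ 225 kN·m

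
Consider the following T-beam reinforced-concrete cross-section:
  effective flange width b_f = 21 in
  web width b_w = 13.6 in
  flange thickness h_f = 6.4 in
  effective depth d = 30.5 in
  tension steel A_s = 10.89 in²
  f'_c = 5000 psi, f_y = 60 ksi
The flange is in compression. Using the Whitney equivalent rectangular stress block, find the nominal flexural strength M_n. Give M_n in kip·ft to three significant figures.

M_n ≈ 1460 kip·ft

Tension: T = A_s f_y = 10.89 × 60 = 653.4 kips.
Try a within the flange: a = T/(0.85 f'_c b_f) = 653.4/(0.85 × 5 × 21) = 7.321 in.
a = 7.321 > h_f = 6.4 in: the block extends into the web. Split into flange-overhang and web parts.
C_f = 0.85 f'_c (b_f − b_w) h_f = 0.85 × 5 × (21 − 13.6) × 6.4 = 201.3 kips.
Remaining web compression depth: a_w = (T − C_f)/(0.85 f'_c b_w) = (653.4 − 201.3)/(0.85 × 5 × 13.6) = 7.822 in.
M_n = C_f(d − h_f/2) + (T − C_f)(d − a_w/2) = 201.3 × (30.5 − 3.2) + 452.1 × (30.5 − 3.911) = 5495.5 + 12020.9 = 17516.4 kip·in.
M_n = 17516.4/12 = 1459.70 kip·ft.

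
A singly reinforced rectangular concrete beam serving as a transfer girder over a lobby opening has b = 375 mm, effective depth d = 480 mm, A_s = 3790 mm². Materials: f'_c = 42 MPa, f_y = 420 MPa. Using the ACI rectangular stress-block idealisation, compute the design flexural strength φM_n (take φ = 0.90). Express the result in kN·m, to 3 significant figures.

φM_n ≈ 602 kN·m

T = A_s f_y = 3790 × 420 = 1591800 N = 1591.8 kN.
From C = T: a = T/(0.85 f'_c b) = 1591800/(0.85 × 42 × 375) = 118.90 mm.
M_n = T(d − a/2) = 1591.8 kN × (480 − 59.45) mm = 669.43 kN·m.
φM_n = 0.90 × 669.43 = 602.49 kN·m.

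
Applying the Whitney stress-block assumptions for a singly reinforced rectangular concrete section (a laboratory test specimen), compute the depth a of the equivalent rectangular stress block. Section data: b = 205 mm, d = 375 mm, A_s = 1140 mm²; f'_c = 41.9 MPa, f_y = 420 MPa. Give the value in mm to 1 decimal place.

T = A_s f_y = 1140 × 420 = 478800 N = 478.8 kN.
Setting C = 0.85 f'_c a b equal to T: a = 478800/(0.85 × 41.9 × 205) = 65.6 mm.

a ≈ 65.6 mm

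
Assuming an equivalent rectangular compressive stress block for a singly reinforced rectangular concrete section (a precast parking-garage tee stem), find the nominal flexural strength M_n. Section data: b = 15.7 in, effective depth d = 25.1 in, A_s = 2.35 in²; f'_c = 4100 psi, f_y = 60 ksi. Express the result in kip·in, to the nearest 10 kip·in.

T = A_s f_y = 2.35 × 60 = 141 kips.
a = T/(0.85 f'_c b) = 141/(0.85 × 4.1 × 15.7) = 2.577 in.
M_n = T(d − a/2) = 141 × (25.1 − 1.2885) = 3357.4 kip·in.

M_n ≈ 3360 kip·in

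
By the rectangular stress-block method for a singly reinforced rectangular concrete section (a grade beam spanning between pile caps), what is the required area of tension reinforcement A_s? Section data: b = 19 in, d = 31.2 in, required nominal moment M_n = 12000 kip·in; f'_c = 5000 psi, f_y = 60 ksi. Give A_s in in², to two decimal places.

A_s ≈ 6.99 in²

From M_n = 0.85 f'_c a b (d − a/2):
a = d − √(d² − 2M_n/(0.85 f'_c b)) = 31.2 − √(31.2² − 2 × 12000/(0.85 × 5 × 19)) = 5.196 in.
A_s = 0.85 f'_c a b / f_y = 0.85 × 5 × 5.196 × 19 / 60 = 6.993 in².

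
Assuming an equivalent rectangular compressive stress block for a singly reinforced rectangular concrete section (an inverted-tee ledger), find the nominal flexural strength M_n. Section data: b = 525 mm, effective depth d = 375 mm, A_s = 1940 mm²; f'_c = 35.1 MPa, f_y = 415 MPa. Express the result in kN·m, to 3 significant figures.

M_n ≈ 281 kN·m

T = A_s f_y = 1940 × 415 = 805100 N = 805.1 kN.
From C = T: a = T/(0.85 f'_c b) = 805100/(0.85 × 35.1 × 525) = 51.40 mm.
M_n = T(d − a/2) = 805.1 kN × (375 − 25.7) mm = 281.22 kN·m.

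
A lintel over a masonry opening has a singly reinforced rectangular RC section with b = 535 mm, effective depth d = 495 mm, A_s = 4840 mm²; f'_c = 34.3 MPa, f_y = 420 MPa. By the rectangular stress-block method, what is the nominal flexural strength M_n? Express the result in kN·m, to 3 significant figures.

T = A_s f_y = 4840 × 420 = 2032800 N = 2032.8 kN.
From C = T: a = T/(0.85 f'_c b) = 2032800/(0.85 × 34.3 × 535) = 130.33 mm.
M_n = T(d − a/2) = 2032.8 kN × (495 − 65.165) mm = 873.77 kN·m.

M_n ≈ 874 kN·m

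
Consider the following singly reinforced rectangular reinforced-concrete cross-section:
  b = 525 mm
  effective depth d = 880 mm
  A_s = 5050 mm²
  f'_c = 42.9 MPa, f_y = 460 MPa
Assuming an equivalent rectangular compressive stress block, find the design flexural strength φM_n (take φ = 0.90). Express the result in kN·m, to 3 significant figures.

T = A_s f_y = 5050 × 460 = 2323000 N = 2323 kN.
From C = T: a = T/(0.85 f'_c b) = 2323000/(0.85 × 42.9 × 525) = 121.34 mm.
M_n = T(d − a/2) = 2323 kN × (880 − 60.67) mm = 1903.30 kN·m.
φM_n = 0.90 × 1903.30 = 1712.97 kN·m.

φM_n ≈ 1710 kN·m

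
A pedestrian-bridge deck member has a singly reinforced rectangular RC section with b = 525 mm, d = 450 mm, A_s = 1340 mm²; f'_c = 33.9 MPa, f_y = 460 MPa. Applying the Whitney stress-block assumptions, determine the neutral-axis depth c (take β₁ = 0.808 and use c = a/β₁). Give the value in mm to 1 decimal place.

T = A_s f_y = 1340 × 460 = 616400 N = 616.4 kN.
Setting C = 0.85 f'_c a b equal to T: a = 616400/(0.85 × 33.9 × 525) = 40.746 mm.
With β₁ = 0.808, c = a/β₁ = 40.746/0.808 = 50.4 mm.

c ≈ 50.4 mm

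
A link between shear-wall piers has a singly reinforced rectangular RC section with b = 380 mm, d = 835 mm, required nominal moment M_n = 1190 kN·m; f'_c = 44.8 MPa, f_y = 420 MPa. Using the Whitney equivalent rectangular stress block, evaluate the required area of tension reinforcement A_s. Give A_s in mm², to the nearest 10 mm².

A_s ≈ 3620 mm²

With M_n = 0.85 f'_c a b (d − a/2), solve the quadratic for a:
a = d − √(d² − 2M_n/(0.85 f'_c b)) = 835 − √(835² − 2 × 1190×10⁶/(0.85 × 44.8 × 380)) = 105.10 mm.
A_s = 0.85 f'_c a b / f_y = 0.85 × 44.8 × 105.10 × 380 / 420 = 3621.0 mm².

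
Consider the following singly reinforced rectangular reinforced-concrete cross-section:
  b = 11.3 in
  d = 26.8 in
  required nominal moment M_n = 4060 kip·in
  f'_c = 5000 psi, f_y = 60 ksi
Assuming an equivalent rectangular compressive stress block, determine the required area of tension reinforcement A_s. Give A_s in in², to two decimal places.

A_s ≈ 2.69 in²

From M_n = 0.85 f'_c a b (d − a/2):
a = d − √(d² − 2M_n/(0.85 f'_c b)) = 26.8 − √(26.8² − 2 × 4060/(0.85 × 5 × 11.3)) = 3.366 in.
A_s = 0.85 f'_c a b / f_y = 0.85 × 5 × 3.366 × 11.3 / 60 = 2.694 in².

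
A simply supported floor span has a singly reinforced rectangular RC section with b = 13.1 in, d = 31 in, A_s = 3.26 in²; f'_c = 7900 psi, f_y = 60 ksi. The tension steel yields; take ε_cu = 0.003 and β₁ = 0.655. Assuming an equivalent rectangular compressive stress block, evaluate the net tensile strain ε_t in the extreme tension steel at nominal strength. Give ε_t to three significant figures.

ε_t ≈ 0.0244

a = A_s f_y/(0.85 f'_c b) = 2.224 in.
β₁ = 0.655, so c = a/β₁ = 2.224/0.655 = 3.395 in.
From the linear strain diagram with ε_cu = 0.003: ε_t = 0.003 (d − c)/c = 0.003 × (31 − 3.395)/3.395 = 0.0244.
Since ε_t ≥ 0.005, the section is tension-controlled.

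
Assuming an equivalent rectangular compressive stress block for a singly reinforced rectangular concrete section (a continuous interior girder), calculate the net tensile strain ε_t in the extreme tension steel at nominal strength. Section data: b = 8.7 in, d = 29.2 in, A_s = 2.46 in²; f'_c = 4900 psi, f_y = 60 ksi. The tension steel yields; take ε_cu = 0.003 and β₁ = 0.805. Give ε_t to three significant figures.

ε_t ≈ 0.0143

a = A_s f_y/(0.85 f'_c b) = 4.073 in.
β₁ = 0.805, so c = a/β₁ = 4.073/0.805 = 5.060 in.
From the linear strain diagram with ε_cu = 0.003: ε_t = 0.003 (d − c)/c = 0.003 × (29.2 − 5.060)/5.060 = 0.0143.
Since ε_t ≥ 0.005, the section is tension-controlled.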